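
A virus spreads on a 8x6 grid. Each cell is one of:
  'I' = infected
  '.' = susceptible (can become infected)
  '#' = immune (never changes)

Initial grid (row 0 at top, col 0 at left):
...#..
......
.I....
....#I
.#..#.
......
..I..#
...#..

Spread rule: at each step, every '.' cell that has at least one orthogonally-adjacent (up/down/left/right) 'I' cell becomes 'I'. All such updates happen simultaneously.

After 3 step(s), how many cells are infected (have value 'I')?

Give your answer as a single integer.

Step 0 (initial): 3 infected
Step 1: +10 new -> 13 infected
Step 2: +15 new -> 28 infected
Step 3: +12 new -> 40 infected

Answer: 40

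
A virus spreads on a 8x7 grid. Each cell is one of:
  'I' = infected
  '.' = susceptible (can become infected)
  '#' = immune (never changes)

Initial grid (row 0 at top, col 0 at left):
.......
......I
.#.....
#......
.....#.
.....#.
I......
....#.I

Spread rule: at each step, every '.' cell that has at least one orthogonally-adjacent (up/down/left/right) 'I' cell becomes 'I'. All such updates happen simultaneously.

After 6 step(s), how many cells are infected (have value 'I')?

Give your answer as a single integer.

Answer: 49

Derivation:
Step 0 (initial): 3 infected
Step 1: +8 new -> 11 infected
Step 2: +10 new -> 21 infected
Step 3: +10 new -> 31 infected
Step 4: +9 new -> 40 infected
Step 5: +7 new -> 47 infected
Step 6: +2 new -> 49 infected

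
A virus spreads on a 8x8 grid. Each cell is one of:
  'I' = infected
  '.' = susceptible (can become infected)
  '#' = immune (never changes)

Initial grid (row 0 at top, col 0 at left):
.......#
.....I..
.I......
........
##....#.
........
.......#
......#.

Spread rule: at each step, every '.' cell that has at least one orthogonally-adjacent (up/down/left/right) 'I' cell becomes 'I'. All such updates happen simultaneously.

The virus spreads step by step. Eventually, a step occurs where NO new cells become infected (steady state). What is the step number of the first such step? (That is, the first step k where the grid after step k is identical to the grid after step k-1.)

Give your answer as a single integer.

Answer: 9

Derivation:
Step 0 (initial): 2 infected
Step 1: +8 new -> 10 infected
Step 2: +13 new -> 23 infected
Step 3: +9 new -> 32 infected
Step 4: +5 new -> 37 infected
Step 5: +7 new -> 44 infected
Step 6: +8 new -> 52 infected
Step 7: +4 new -> 56 infected
Step 8: +1 new -> 57 infected
Step 9: +0 new -> 57 infected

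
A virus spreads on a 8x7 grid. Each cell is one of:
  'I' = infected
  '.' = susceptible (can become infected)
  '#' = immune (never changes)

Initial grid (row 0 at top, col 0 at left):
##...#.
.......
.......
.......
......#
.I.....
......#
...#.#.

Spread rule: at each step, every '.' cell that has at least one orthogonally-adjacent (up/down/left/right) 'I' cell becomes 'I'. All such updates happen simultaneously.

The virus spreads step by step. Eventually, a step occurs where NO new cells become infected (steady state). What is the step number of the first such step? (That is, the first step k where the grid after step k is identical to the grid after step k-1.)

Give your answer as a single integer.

Answer: 11

Derivation:
Step 0 (initial): 1 infected
Step 1: +4 new -> 5 infected
Step 2: +7 new -> 12 infected
Step 3: +8 new -> 20 infected
Step 4: +7 new -> 27 infected
Step 5: +8 new -> 35 infected
Step 6: +4 new -> 39 infected
Step 7: +4 new -> 43 infected
Step 8: +3 new -> 46 infected
Step 9: +1 new -> 47 infected
Step 10: +1 new -> 48 infected
Step 11: +0 new -> 48 infected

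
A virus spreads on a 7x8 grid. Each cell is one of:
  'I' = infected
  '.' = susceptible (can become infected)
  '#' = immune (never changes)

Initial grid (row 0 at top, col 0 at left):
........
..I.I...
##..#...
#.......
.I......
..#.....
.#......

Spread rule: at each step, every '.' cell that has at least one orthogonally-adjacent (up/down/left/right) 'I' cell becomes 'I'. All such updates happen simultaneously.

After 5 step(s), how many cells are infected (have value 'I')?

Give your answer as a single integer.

Step 0 (initial): 3 infected
Step 1: +10 new -> 13 infected
Step 2: +10 new -> 23 infected
Step 3: +9 new -> 32 infected
Step 4: +7 new -> 39 infected
Step 5: +5 new -> 44 infected

Answer: 44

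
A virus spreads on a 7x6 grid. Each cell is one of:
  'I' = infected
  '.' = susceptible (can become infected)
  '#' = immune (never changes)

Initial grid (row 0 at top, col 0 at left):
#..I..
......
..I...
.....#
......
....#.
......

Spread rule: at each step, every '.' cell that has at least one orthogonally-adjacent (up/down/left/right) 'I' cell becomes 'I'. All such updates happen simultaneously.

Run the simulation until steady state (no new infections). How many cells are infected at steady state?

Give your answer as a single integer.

Answer: 39

Derivation:
Step 0 (initial): 2 infected
Step 1: +7 new -> 9 infected
Step 2: +9 new -> 18 infected
Step 3: +8 new -> 26 infected
Step 4: +5 new -> 31 infected
Step 5: +4 new -> 35 infected
Step 6: +3 new -> 38 infected
Step 7: +1 new -> 39 infected
Step 8: +0 new -> 39 infected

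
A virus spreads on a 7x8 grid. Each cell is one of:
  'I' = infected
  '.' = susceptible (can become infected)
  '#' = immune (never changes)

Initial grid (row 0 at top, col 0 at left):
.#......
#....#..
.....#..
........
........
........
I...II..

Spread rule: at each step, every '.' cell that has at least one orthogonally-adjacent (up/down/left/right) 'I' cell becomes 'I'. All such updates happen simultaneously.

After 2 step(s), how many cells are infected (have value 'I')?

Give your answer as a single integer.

Step 0 (initial): 3 infected
Step 1: +6 new -> 9 infected
Step 2: +8 new -> 17 infected

Answer: 17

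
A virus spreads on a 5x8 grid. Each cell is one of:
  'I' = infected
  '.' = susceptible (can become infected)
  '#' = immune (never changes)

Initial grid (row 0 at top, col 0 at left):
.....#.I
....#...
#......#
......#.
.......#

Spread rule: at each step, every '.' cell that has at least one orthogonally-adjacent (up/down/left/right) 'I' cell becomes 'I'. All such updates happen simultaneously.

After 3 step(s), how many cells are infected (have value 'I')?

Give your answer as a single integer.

Step 0 (initial): 1 infected
Step 1: +2 new -> 3 infected
Step 2: +1 new -> 4 infected
Step 3: +2 new -> 6 infected

Answer: 6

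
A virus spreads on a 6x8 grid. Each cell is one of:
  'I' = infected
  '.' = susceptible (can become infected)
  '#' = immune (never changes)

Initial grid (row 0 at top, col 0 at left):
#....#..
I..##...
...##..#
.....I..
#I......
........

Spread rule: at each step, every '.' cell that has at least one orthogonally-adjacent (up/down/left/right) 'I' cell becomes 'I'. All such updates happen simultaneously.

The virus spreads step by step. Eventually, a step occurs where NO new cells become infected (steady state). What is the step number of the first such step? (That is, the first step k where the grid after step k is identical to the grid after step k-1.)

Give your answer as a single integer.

Step 0 (initial): 3 infected
Step 1: +9 new -> 12 infected
Step 2: +15 new -> 27 infected
Step 3: +7 new -> 34 infected
Step 4: +4 new -> 38 infected
Step 5: +2 new -> 40 infected
Step 6: +0 new -> 40 infected

Answer: 6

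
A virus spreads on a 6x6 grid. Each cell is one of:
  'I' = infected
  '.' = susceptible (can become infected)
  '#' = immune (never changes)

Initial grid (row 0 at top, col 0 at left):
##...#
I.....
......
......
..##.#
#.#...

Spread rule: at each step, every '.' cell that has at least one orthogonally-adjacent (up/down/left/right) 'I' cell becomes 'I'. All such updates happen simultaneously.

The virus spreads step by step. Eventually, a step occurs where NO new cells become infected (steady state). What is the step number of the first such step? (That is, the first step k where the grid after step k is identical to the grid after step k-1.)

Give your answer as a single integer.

Answer: 10

Derivation:
Step 0 (initial): 1 infected
Step 1: +2 new -> 3 infected
Step 2: +3 new -> 6 infected
Step 3: +5 new -> 11 infected
Step 4: +5 new -> 16 infected
Step 5: +5 new -> 21 infected
Step 6: +2 new -> 23 infected
Step 7: +2 new -> 25 infected
Step 8: +1 new -> 26 infected
Step 9: +2 new -> 28 infected
Step 10: +0 new -> 28 infected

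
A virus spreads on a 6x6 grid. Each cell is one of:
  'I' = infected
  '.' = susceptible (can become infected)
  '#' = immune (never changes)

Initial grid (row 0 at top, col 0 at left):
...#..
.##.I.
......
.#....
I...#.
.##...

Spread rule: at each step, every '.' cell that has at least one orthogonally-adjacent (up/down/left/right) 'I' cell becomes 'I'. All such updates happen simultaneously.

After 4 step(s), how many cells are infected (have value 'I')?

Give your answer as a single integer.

Step 0 (initial): 2 infected
Step 1: +7 new -> 9 infected
Step 2: +6 new -> 15 infected
Step 3: +7 new -> 22 infected
Step 4: +3 new -> 25 infected

Answer: 25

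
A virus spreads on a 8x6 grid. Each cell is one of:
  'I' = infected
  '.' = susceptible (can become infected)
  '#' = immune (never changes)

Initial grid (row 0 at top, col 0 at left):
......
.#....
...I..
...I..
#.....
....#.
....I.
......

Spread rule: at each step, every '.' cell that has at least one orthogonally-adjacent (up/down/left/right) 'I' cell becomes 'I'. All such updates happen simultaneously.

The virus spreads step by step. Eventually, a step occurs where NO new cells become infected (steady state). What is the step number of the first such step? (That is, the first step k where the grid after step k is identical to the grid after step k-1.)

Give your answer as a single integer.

Step 0 (initial): 3 infected
Step 1: +9 new -> 12 infected
Step 2: +14 new -> 26 infected
Step 3: +10 new -> 36 infected
Step 4: +6 new -> 42 infected
Step 5: +3 new -> 45 infected
Step 6: +0 new -> 45 infected

Answer: 6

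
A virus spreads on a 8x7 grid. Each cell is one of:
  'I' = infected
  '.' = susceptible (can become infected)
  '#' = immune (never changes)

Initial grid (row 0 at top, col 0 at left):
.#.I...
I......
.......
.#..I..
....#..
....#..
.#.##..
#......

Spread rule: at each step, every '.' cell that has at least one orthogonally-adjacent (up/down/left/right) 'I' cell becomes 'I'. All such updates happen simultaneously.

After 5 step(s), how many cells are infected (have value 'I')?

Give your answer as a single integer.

Answer: 43

Derivation:
Step 0 (initial): 3 infected
Step 1: +9 new -> 12 infected
Step 2: +11 new -> 23 infected
Step 3: +9 new -> 32 infected
Step 4: +6 new -> 38 infected
Step 5: +5 new -> 43 infected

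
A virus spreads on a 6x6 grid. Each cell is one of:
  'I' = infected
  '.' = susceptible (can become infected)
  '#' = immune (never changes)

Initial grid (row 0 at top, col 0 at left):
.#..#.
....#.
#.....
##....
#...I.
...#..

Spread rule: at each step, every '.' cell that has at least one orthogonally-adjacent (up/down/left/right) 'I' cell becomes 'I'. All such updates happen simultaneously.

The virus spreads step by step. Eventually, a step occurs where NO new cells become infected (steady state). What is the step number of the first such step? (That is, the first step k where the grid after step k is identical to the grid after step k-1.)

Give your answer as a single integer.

Answer: 9

Derivation:
Step 0 (initial): 1 infected
Step 1: +4 new -> 5 infected
Step 2: +5 new -> 10 infected
Step 3: +5 new -> 15 infected
Step 4: +4 new -> 19 infected
Step 5: +5 new -> 24 infected
Step 6: +2 new -> 26 infected
Step 7: +1 new -> 27 infected
Step 8: +1 new -> 28 infected
Step 9: +0 new -> 28 infected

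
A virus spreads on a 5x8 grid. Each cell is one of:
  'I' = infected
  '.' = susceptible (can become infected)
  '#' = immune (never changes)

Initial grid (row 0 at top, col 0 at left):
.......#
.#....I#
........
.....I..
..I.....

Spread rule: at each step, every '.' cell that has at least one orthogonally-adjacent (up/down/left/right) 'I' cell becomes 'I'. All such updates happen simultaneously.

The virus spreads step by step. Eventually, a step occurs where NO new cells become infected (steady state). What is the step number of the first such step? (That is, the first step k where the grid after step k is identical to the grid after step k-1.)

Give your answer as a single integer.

Step 0 (initial): 3 infected
Step 1: +10 new -> 13 infected
Step 2: +11 new -> 24 infected
Step 3: +7 new -> 31 infected
Step 4: +3 new -> 34 infected
Step 5: +2 new -> 36 infected
Step 6: +1 new -> 37 infected
Step 7: +0 new -> 37 infected

Answer: 7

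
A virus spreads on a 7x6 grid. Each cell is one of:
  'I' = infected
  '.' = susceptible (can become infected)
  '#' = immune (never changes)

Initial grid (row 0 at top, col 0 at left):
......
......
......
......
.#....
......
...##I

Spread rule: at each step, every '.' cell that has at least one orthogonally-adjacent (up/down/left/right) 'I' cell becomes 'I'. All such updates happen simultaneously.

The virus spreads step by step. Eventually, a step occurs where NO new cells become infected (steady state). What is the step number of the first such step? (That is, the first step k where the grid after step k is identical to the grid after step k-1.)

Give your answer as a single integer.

Step 0 (initial): 1 infected
Step 1: +1 new -> 2 infected
Step 2: +2 new -> 4 infected
Step 3: +3 new -> 7 infected
Step 4: +4 new -> 11 infected
Step 5: +6 new -> 17 infected
Step 6: +6 new -> 23 infected
Step 7: +6 new -> 29 infected
Step 8: +4 new -> 33 infected
Step 9: +3 new -> 36 infected
Step 10: +2 new -> 38 infected
Step 11: +1 new -> 39 infected
Step 12: +0 new -> 39 infected

Answer: 12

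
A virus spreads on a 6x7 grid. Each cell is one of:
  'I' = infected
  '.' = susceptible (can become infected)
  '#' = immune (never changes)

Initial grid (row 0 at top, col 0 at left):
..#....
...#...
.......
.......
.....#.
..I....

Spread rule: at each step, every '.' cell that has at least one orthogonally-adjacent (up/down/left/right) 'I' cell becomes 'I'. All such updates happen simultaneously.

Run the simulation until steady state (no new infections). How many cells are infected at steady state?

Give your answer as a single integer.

Answer: 39

Derivation:
Step 0 (initial): 1 infected
Step 1: +3 new -> 4 infected
Step 2: +5 new -> 9 infected
Step 3: +6 new -> 15 infected
Step 4: +6 new -> 21 infected
Step 5: +5 new -> 26 infected
Step 6: +5 new -> 31 infected
Step 7: +4 new -> 35 infected
Step 8: +3 new -> 38 infected
Step 9: +1 new -> 39 infected
Step 10: +0 new -> 39 infected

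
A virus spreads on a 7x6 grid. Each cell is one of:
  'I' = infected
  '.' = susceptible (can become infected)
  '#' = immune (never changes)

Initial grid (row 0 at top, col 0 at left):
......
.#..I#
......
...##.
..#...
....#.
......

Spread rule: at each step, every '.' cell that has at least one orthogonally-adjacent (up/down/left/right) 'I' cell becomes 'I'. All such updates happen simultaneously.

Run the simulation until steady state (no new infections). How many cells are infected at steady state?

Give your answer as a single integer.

Step 0 (initial): 1 infected
Step 1: +3 new -> 4 infected
Step 2: +5 new -> 9 infected
Step 3: +3 new -> 12 infected
Step 4: +4 new -> 16 infected
Step 5: +5 new -> 21 infected
Step 6: +5 new -> 26 infected
Step 7: +4 new -> 30 infected
Step 8: +4 new -> 34 infected
Step 9: +2 new -> 36 infected
Step 10: +0 new -> 36 infected

Answer: 36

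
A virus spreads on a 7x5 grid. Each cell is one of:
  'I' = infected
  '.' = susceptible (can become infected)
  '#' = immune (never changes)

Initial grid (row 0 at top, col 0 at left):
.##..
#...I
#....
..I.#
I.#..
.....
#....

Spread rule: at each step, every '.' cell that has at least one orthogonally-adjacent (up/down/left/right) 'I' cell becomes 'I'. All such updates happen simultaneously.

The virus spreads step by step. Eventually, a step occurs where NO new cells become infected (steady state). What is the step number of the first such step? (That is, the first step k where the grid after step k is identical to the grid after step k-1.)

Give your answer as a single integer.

Answer: 6

Derivation:
Step 0 (initial): 3 infected
Step 1: +9 new -> 12 infected
Step 2: +6 new -> 18 infected
Step 3: +5 new -> 23 infected
Step 4: +3 new -> 26 infected
Step 5: +1 new -> 27 infected
Step 6: +0 new -> 27 infected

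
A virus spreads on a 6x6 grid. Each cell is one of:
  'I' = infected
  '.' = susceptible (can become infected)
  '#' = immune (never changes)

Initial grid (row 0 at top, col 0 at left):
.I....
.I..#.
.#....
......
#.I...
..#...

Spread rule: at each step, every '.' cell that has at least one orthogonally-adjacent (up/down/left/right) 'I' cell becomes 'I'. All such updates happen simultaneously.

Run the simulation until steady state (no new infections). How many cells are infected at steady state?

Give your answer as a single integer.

Step 0 (initial): 3 infected
Step 1: +7 new -> 10 infected
Step 2: +9 new -> 19 infected
Step 3: +7 new -> 26 infected
Step 4: +4 new -> 30 infected
Step 5: +2 new -> 32 infected
Step 6: +0 new -> 32 infected

Answer: 32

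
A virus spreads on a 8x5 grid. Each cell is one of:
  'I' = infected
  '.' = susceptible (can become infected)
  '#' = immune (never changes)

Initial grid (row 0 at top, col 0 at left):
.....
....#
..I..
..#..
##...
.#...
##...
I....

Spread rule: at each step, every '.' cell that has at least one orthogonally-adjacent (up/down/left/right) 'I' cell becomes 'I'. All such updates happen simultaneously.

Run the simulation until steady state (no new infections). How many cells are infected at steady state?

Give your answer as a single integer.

Step 0 (initial): 2 infected
Step 1: +4 new -> 6 infected
Step 2: +8 new -> 14 infected
Step 3: +8 new -> 22 infected
Step 4: +8 new -> 30 infected
Step 5: +2 new -> 32 infected
Step 6: +0 new -> 32 infected

Answer: 32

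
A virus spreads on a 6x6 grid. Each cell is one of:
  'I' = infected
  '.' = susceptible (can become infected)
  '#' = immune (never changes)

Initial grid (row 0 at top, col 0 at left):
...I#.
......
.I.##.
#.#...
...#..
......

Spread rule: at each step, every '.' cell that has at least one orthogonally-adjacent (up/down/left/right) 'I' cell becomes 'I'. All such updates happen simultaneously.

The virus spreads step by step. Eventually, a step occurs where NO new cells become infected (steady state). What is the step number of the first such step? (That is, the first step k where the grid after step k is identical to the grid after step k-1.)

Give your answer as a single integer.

Answer: 8

Derivation:
Step 0 (initial): 2 infected
Step 1: +6 new -> 8 infected
Step 2: +5 new -> 13 infected
Step 3: +5 new -> 18 infected
Step 4: +4 new -> 22 infected
Step 5: +2 new -> 24 infected
Step 6: +3 new -> 27 infected
Step 7: +3 new -> 30 infected
Step 8: +0 new -> 30 infected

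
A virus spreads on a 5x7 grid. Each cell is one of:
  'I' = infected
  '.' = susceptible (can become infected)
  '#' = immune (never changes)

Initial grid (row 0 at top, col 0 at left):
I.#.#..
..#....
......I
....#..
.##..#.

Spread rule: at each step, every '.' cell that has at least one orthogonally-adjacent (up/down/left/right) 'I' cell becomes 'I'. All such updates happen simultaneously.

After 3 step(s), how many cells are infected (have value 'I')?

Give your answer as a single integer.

Step 0 (initial): 2 infected
Step 1: +5 new -> 7 infected
Step 2: +7 new -> 14 infected
Step 3: +5 new -> 19 infected

Answer: 19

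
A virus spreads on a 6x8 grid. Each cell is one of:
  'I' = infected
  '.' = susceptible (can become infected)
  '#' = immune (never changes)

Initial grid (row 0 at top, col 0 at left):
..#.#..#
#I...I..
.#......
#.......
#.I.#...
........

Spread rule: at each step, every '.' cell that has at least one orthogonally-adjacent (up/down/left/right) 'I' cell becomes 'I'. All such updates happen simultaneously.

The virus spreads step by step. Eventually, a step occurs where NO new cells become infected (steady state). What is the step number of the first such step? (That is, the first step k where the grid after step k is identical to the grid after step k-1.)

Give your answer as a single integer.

Step 0 (initial): 3 infected
Step 1: +10 new -> 13 infected
Step 2: +12 new -> 25 infected
Step 3: +8 new -> 33 infected
Step 4: +3 new -> 36 infected
Step 5: +2 new -> 38 infected
Step 6: +1 new -> 39 infected
Step 7: +0 new -> 39 infected

Answer: 7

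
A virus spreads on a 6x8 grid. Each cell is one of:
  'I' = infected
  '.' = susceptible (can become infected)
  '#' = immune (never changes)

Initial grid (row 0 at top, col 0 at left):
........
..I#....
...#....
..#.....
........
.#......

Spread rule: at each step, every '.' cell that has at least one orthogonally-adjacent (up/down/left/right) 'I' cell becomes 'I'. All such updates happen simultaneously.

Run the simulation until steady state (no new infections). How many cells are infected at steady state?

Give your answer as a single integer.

Answer: 44

Derivation:
Step 0 (initial): 1 infected
Step 1: +3 new -> 4 infected
Step 2: +4 new -> 8 infected
Step 3: +4 new -> 12 infected
Step 4: +4 new -> 16 infected
Step 5: +5 new -> 21 infected
Step 6: +7 new -> 28 infected
Step 7: +6 new -> 34 infected
Step 8: +4 new -> 38 infected
Step 9: +3 new -> 41 infected
Step 10: +2 new -> 43 infected
Step 11: +1 new -> 44 infected
Step 12: +0 new -> 44 infected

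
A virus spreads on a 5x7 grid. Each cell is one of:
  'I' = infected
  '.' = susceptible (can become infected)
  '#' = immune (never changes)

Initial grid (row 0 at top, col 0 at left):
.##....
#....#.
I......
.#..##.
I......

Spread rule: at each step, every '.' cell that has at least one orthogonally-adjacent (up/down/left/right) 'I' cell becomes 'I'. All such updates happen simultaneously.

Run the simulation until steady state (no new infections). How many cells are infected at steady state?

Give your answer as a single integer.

Step 0 (initial): 2 infected
Step 1: +3 new -> 5 infected
Step 2: +3 new -> 8 infected
Step 3: +4 new -> 12 infected
Step 4: +4 new -> 16 infected
Step 5: +4 new -> 20 infected
Step 6: +3 new -> 23 infected
Step 7: +3 new -> 26 infected
Step 8: +1 new -> 27 infected
Step 9: +0 new -> 27 infected

Answer: 27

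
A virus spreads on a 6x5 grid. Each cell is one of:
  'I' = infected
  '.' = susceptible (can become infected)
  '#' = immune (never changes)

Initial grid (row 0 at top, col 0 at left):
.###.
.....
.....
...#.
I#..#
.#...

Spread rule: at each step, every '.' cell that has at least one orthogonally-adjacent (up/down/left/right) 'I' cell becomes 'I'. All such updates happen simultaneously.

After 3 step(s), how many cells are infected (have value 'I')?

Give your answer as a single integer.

Answer: 8

Derivation:
Step 0 (initial): 1 infected
Step 1: +2 new -> 3 infected
Step 2: +2 new -> 5 infected
Step 3: +3 new -> 8 infected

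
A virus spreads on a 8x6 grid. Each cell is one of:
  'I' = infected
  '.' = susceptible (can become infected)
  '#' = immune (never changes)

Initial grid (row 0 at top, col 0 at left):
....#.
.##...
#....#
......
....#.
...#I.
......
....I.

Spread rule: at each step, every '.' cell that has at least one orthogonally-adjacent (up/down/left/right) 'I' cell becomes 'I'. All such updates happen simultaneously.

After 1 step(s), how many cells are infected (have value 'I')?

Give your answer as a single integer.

Step 0 (initial): 2 infected
Step 1: +4 new -> 6 infected

Answer: 6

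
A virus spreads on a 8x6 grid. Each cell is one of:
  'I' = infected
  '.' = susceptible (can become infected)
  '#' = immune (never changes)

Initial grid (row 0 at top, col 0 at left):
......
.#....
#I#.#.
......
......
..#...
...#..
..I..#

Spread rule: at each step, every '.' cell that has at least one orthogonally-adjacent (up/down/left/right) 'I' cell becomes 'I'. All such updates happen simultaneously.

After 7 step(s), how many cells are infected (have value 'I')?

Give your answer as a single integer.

Answer: 37

Derivation:
Step 0 (initial): 2 infected
Step 1: +4 new -> 6 infected
Step 2: +6 new -> 12 infected
Step 3: +6 new -> 18 infected
Step 4: +6 new -> 24 infected
Step 5: +5 new -> 29 infected
Step 6: +5 new -> 34 infected
Step 7: +3 new -> 37 infected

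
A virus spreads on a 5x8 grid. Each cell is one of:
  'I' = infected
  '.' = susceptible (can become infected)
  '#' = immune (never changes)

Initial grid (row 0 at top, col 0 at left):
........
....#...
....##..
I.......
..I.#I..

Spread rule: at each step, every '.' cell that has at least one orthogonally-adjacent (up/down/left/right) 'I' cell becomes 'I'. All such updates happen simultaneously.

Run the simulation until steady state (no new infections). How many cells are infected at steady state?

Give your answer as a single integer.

Step 0 (initial): 3 infected
Step 1: +8 new -> 11 infected
Step 2: +7 new -> 18 infected
Step 3: +6 new -> 24 infected
Step 4: +5 new -> 29 infected
Step 5: +4 new -> 33 infected
Step 6: +3 new -> 36 infected
Step 7: +0 new -> 36 infected

Answer: 36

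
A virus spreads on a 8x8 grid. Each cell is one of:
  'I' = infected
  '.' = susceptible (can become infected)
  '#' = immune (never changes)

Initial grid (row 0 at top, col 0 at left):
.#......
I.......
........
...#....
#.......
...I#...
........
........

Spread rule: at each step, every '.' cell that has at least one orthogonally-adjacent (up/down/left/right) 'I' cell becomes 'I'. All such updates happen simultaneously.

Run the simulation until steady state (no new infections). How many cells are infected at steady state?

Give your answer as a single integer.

Answer: 60

Derivation:
Step 0 (initial): 2 infected
Step 1: +6 new -> 8 infected
Step 2: +9 new -> 17 infected
Step 3: +13 new -> 30 infected
Step 4: +11 new -> 41 infected
Step 5: +9 new -> 50 infected
Step 6: +6 new -> 56 infected
Step 7: +3 new -> 59 infected
Step 8: +1 new -> 60 infected
Step 9: +0 new -> 60 infected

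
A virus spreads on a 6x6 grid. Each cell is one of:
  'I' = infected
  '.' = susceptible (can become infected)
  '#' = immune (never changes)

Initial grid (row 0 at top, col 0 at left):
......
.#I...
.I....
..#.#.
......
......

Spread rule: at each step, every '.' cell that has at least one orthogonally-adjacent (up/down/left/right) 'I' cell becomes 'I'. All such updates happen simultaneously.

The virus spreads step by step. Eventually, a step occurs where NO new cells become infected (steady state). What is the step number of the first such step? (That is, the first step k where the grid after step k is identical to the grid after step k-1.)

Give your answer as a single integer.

Answer: 8

Derivation:
Step 0 (initial): 2 infected
Step 1: +5 new -> 7 infected
Step 2: +7 new -> 14 infected
Step 3: +8 new -> 22 infected
Step 4: +5 new -> 27 infected
Step 5: +3 new -> 30 infected
Step 6: +2 new -> 32 infected
Step 7: +1 new -> 33 infected
Step 8: +0 new -> 33 infected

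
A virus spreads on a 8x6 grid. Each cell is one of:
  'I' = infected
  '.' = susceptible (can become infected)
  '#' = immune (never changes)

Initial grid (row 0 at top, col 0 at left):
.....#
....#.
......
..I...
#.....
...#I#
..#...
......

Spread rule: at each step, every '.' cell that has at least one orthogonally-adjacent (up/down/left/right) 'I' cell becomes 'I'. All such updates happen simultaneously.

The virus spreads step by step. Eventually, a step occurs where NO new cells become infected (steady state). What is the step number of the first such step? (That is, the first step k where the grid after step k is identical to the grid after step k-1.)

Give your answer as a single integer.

Answer: 7

Derivation:
Step 0 (initial): 2 infected
Step 1: +6 new -> 8 infected
Step 2: +12 new -> 20 infected
Step 3: +9 new -> 29 infected
Step 4: +7 new -> 36 infected
Step 5: +5 new -> 41 infected
Step 6: +1 new -> 42 infected
Step 7: +0 new -> 42 infected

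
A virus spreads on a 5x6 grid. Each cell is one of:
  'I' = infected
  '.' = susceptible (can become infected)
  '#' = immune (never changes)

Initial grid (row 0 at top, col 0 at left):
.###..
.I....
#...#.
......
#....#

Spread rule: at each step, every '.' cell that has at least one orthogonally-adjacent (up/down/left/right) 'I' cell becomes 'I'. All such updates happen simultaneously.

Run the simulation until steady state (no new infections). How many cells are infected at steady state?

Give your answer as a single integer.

Answer: 23

Derivation:
Step 0 (initial): 1 infected
Step 1: +3 new -> 4 infected
Step 2: +4 new -> 8 infected
Step 3: +5 new -> 13 infected
Step 4: +4 new -> 17 infected
Step 5: +4 new -> 21 infected
Step 6: +2 new -> 23 infected
Step 7: +0 new -> 23 infected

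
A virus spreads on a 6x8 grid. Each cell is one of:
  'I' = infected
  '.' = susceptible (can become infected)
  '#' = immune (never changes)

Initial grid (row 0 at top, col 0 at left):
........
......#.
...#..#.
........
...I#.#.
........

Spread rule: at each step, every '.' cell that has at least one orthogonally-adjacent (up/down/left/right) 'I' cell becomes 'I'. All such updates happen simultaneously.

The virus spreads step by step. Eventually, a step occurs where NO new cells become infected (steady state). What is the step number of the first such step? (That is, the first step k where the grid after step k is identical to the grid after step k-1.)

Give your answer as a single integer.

Step 0 (initial): 1 infected
Step 1: +3 new -> 4 infected
Step 2: +5 new -> 9 infected
Step 3: +7 new -> 16 infected
Step 4: +9 new -> 25 infected
Step 5: +8 new -> 33 infected
Step 6: +6 new -> 39 infected
Step 7: +3 new -> 42 infected
Step 8: +1 new -> 43 infected
Step 9: +0 new -> 43 infected

Answer: 9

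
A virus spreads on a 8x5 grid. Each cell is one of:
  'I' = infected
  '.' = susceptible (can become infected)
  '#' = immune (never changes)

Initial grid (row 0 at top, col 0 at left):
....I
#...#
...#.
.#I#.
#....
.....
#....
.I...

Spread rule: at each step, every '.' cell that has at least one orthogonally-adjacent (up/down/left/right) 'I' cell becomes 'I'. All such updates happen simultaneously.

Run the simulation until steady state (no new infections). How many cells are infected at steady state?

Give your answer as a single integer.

Answer: 33

Derivation:
Step 0 (initial): 3 infected
Step 1: +6 new -> 9 infected
Step 2: +10 new -> 19 infected
Step 3: +8 new -> 27 infected
Step 4: +5 new -> 32 infected
Step 5: +1 new -> 33 infected
Step 6: +0 new -> 33 infected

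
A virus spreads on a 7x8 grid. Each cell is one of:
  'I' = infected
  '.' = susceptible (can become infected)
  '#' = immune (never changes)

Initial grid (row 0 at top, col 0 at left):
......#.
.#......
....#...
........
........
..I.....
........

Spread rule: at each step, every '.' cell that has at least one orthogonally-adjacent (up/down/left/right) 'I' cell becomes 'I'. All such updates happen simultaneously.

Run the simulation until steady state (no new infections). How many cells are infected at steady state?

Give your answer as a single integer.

Answer: 53

Derivation:
Step 0 (initial): 1 infected
Step 1: +4 new -> 5 infected
Step 2: +7 new -> 12 infected
Step 3: +8 new -> 20 infected
Step 4: +8 new -> 28 infected
Step 5: +7 new -> 35 infected
Step 6: +8 new -> 43 infected
Step 7: +5 new -> 48 infected
Step 8: +3 new -> 51 infected
Step 9: +1 new -> 52 infected
Step 10: +1 new -> 53 infected
Step 11: +0 new -> 53 infected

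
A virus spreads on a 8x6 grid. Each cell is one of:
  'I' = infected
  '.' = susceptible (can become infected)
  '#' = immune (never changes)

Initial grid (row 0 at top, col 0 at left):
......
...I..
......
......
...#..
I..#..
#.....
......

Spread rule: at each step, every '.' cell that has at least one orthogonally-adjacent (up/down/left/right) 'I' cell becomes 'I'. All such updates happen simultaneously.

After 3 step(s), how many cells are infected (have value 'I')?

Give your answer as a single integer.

Answer: 31

Derivation:
Step 0 (initial): 2 infected
Step 1: +6 new -> 8 infected
Step 2: +11 new -> 19 infected
Step 3: +12 new -> 31 infected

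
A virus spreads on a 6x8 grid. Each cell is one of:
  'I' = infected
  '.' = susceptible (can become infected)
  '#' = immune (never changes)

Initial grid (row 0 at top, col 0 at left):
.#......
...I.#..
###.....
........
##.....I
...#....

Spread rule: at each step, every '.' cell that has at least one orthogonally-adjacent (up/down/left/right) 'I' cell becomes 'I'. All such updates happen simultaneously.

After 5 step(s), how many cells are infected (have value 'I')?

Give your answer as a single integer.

Answer: 38

Derivation:
Step 0 (initial): 2 infected
Step 1: +7 new -> 9 infected
Step 2: +9 new -> 18 infected
Step 3: +11 new -> 29 infected
Step 4: +7 new -> 36 infected
Step 5: +2 new -> 38 infected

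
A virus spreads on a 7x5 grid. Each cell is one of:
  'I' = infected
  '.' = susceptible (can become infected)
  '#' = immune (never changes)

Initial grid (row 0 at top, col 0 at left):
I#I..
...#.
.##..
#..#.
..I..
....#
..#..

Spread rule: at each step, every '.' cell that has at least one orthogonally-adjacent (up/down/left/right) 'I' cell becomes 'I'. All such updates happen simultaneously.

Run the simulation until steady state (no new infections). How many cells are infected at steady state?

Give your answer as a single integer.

Answer: 27

Derivation:
Step 0 (initial): 3 infected
Step 1: +7 new -> 10 infected
Step 2: +8 new -> 18 infected
Step 3: +5 new -> 23 infected
Step 4: +3 new -> 26 infected
Step 5: +1 new -> 27 infected
Step 6: +0 new -> 27 infected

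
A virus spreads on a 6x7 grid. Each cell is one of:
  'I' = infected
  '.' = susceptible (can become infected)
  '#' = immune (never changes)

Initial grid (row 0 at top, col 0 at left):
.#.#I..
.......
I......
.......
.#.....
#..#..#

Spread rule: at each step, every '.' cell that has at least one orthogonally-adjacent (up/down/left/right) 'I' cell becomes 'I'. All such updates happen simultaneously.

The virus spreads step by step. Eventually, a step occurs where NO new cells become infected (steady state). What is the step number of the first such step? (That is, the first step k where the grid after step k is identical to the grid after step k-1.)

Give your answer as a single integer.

Answer: 7

Derivation:
Step 0 (initial): 2 infected
Step 1: +5 new -> 7 infected
Step 2: +9 new -> 16 infected
Step 3: +6 new -> 22 infected
Step 4: +6 new -> 28 infected
Step 5: +5 new -> 33 infected
Step 6: +3 new -> 36 infected
Step 7: +0 new -> 36 infected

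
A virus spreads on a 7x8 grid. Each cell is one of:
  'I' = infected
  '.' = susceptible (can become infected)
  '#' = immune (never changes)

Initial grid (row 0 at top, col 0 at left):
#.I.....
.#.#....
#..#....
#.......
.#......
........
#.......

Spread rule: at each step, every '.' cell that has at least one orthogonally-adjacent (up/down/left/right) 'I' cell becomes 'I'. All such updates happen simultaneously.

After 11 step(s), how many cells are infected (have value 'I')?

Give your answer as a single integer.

Answer: 47

Derivation:
Step 0 (initial): 1 infected
Step 1: +3 new -> 4 infected
Step 2: +2 new -> 6 infected
Step 3: +4 new -> 10 infected
Step 4: +6 new -> 16 infected
Step 5: +6 new -> 22 infected
Step 6: +7 new -> 29 infected
Step 7: +7 new -> 36 infected
Step 8: +5 new -> 41 infected
Step 9: +3 new -> 44 infected
Step 10: +2 new -> 46 infected
Step 11: +1 new -> 47 infected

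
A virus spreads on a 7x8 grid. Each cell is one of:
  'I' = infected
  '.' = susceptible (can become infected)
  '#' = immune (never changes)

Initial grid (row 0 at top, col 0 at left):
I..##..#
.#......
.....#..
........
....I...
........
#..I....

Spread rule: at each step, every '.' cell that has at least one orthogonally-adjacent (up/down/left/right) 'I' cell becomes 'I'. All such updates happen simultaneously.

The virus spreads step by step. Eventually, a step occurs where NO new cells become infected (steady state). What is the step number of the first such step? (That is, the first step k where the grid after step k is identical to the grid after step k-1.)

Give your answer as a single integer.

Step 0 (initial): 3 infected
Step 1: +9 new -> 12 infected
Step 2: +11 new -> 23 infected
Step 3: +12 new -> 35 infected
Step 4: +10 new -> 45 infected
Step 5: +3 new -> 48 infected
Step 6: +2 new -> 50 infected
Step 7: +0 new -> 50 infected

Answer: 7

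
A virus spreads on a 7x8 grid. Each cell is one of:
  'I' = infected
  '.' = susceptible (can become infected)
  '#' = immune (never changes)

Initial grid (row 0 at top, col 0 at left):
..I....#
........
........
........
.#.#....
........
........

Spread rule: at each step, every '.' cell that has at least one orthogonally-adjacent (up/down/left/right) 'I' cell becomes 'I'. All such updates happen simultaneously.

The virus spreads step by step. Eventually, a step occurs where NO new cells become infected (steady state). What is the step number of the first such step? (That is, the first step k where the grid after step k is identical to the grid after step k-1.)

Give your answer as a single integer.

Answer: 12

Derivation:
Step 0 (initial): 1 infected
Step 1: +3 new -> 4 infected
Step 2: +5 new -> 9 infected
Step 3: +6 new -> 15 infected
Step 4: +7 new -> 22 infected
Step 5: +5 new -> 27 infected
Step 6: +8 new -> 35 infected
Step 7: +7 new -> 42 infected
Step 8: +5 new -> 47 infected
Step 9: +3 new -> 50 infected
Step 10: +2 new -> 52 infected
Step 11: +1 new -> 53 infected
Step 12: +0 new -> 53 infected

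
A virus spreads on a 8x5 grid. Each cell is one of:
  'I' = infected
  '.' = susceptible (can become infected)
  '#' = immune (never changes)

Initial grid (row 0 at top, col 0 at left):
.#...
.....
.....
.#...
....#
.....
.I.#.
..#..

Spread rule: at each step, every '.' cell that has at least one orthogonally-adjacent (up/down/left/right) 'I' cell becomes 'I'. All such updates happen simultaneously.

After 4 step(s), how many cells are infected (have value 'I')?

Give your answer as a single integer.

Step 0 (initial): 1 infected
Step 1: +4 new -> 5 infected
Step 2: +4 new -> 9 infected
Step 3: +3 new -> 12 infected
Step 4: +4 new -> 16 infected

Answer: 16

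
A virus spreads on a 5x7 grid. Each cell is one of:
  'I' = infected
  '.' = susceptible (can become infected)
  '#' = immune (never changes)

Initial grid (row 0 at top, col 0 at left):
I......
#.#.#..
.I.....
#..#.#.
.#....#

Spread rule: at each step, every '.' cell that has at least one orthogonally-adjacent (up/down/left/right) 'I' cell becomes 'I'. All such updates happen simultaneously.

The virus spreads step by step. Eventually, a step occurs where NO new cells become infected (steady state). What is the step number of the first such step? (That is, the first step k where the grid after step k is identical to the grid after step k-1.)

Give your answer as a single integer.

Answer: 7

Derivation:
Step 0 (initial): 2 infected
Step 1: +5 new -> 7 infected
Step 2: +3 new -> 10 infected
Step 3: +4 new -> 14 infected
Step 4: +4 new -> 18 infected
Step 5: +4 new -> 22 infected
Step 6: +4 new -> 26 infected
Step 7: +0 new -> 26 infected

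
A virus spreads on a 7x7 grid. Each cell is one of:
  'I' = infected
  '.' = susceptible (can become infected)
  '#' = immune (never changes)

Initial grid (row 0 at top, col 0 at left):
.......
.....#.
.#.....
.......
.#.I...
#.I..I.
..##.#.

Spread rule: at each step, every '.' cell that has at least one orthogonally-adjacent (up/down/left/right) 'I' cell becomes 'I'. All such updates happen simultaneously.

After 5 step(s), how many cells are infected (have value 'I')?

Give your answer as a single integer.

Answer: 37

Derivation:
Step 0 (initial): 3 infected
Step 1: +8 new -> 11 infected
Step 2: +8 new -> 19 infected
Step 3: +7 new -> 26 infected
Step 4: +5 new -> 31 infected
Step 5: +6 new -> 37 infected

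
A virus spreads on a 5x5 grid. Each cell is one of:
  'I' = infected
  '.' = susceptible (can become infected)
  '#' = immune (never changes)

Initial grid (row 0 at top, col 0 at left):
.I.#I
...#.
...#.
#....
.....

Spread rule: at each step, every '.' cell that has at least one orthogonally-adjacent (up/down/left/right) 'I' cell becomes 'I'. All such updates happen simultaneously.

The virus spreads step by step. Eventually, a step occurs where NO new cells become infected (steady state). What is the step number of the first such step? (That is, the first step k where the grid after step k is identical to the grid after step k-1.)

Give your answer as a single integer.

Answer: 6

Derivation:
Step 0 (initial): 2 infected
Step 1: +4 new -> 6 infected
Step 2: +4 new -> 10 infected
Step 3: +4 new -> 14 infected
Step 4: +4 new -> 18 infected
Step 5: +3 new -> 21 infected
Step 6: +0 new -> 21 infected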